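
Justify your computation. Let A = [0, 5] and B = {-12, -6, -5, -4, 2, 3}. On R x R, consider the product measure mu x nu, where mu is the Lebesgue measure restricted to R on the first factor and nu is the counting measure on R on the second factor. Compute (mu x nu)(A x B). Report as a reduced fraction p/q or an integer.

For a measurable rectangle A x B, the product measure satisfies
  (mu x nu)(A x B) = mu(A) * nu(B).
  mu(A) = 5.
  nu(B) = 6.
  (mu x nu)(A x B) = 5 * 6 = 30.

30


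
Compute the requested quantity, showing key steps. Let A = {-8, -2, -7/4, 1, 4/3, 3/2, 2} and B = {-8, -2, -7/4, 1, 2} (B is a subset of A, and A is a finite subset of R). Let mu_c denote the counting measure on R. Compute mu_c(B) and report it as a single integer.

Counting measure assigns mu_c(E) = |E| (number of elements) when E is finite.
B has 5 element(s), so mu_c(B) = 5.

5


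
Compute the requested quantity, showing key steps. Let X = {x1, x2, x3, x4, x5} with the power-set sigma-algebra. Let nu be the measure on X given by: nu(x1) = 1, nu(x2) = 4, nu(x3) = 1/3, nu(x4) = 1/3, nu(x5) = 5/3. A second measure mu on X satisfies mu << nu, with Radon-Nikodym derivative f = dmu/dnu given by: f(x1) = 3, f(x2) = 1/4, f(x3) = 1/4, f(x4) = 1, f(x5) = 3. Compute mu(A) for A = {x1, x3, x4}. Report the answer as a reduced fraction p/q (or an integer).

By the defining property of the Radon-Nikodym derivative, for every measurable set A,
  mu(A) = integral_A f dnu.
Since nu is a discrete measure concentrated on the atoms of X, the integral over A reduces to the sum
  mu(A) = sum_{x in A} f(x) * nu({x}).
Computing each term:
  x1: f(x1) * nu(x1) = 3 * 1 = 3.
  x3: f(x3) * nu(x3) = 1/4 * 1/3 = 1/12.
  x4: f(x4) * nu(x4) = 1 * 1/3 = 1/3.
Summing: mu(A) = 3 + 1/12 + 1/3 = 41/12.

41/12


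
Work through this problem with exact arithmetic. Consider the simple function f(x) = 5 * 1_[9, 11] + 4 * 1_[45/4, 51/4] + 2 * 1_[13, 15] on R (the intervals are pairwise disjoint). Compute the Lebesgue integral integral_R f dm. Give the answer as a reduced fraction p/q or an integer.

For a simple function f = sum_i c_i * 1_{A_i} with disjoint A_i,
  integral f dm = sum_i c_i * m(A_i).
Lengths of the A_i:
  m(A_1) = 11 - 9 = 2.
  m(A_2) = 51/4 - 45/4 = 3/2.
  m(A_3) = 15 - 13 = 2.
Contributions c_i * m(A_i):
  (5) * (2) = 10.
  (4) * (3/2) = 6.
  (2) * (2) = 4.
Total: 10 + 6 + 4 = 20.

20


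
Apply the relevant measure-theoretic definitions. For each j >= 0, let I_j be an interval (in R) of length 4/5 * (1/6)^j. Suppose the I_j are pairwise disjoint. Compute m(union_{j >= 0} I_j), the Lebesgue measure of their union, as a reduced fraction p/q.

By countable additivity of the Lebesgue measure on pairwise disjoint measurable sets,
  m(union_{j >= 0} I_j) = sum_{j >= 0} m(I_j) = sum_{j >= 0} a * r^j,
  with a = 4/5 and r = 1/6.
Since 0 < r = 1/6 < 1, the geometric series converges:
  sum_{j >= 0} a * r^j = a / (1 - r).
  = 4/5 / (1 - 1/6)
  = 4/5 / (5/6)
  = 24/25.

24/25


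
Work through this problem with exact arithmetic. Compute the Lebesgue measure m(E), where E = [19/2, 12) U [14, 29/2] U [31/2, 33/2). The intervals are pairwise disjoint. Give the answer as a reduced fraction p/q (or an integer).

For pairwise disjoint intervals, m(union_i I_i) = sum_i m(I_i),
and m is invariant under swapping open/closed endpoints (single points have measure 0).
So m(E) = sum_i (b_i - a_i).
  I_1 has length 12 - 19/2 = 5/2.
  I_2 has length 29/2 - 14 = 1/2.
  I_3 has length 33/2 - 31/2 = 1.
Summing:
  m(E) = 5/2 + 1/2 + 1 = 4.

4


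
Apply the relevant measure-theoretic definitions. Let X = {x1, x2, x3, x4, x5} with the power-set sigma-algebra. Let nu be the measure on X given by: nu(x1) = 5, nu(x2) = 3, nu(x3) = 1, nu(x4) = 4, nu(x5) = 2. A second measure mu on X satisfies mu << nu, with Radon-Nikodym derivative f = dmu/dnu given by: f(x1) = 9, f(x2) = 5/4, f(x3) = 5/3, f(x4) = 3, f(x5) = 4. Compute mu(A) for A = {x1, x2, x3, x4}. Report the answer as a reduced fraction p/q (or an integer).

By the defining property of the Radon-Nikodym derivative, for every measurable set A,
  mu(A) = integral_A f dnu.
Since nu is a discrete measure concentrated on the atoms of X, the integral over A reduces to the sum
  mu(A) = sum_{x in A} f(x) * nu({x}).
Computing each term:
  x1: f(x1) * nu(x1) = 9 * 5 = 45.
  x2: f(x2) * nu(x2) = 5/4 * 3 = 15/4.
  x3: f(x3) * nu(x3) = 5/3 * 1 = 5/3.
  x4: f(x4) * nu(x4) = 3 * 4 = 12.
Summing: mu(A) = 45 + 15/4 + 5/3 + 12 = 749/12.

749/12


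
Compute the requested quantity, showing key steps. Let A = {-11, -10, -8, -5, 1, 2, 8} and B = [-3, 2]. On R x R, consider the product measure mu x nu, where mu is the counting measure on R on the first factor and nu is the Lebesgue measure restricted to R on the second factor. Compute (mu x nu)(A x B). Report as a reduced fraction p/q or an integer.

For a measurable rectangle A x B, the product measure satisfies
  (mu x nu)(A x B) = mu(A) * nu(B).
  mu(A) = 7.
  nu(B) = 5.
  (mu x nu)(A x B) = 7 * 5 = 35.

35


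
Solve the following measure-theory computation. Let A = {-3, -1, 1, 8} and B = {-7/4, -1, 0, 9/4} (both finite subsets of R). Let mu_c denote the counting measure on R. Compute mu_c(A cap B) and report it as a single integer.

Counting measure on a finite set equals cardinality. mu_c(A cap B) = |A cap B| (elements appearing in both).
Enumerating the elements of A that also lie in B gives 1 element(s).
So mu_c(A cap B) = 1.

1


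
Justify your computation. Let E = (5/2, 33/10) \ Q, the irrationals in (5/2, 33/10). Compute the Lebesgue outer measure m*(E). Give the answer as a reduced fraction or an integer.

The interval I = (5/2, 33/10) has m(I) = 33/10 - 5/2 = 4/5 (endpoints are measure-zero, so open/closed/half-open agree). Write I = (I cap Q) u (I \ Q). The rationals in I are countable, so m*(I cap Q) = 0 (cover each rational by intervals whose total length is arbitrarily small). By countable subadditivity m*(I) <= m*(I cap Q) + m*(I \ Q), hence m*(I \ Q) >= m(I) = 4/5. The reverse inequality m*(I \ Q) <= m*(I) = 4/5 is trivial since (I \ Q) is a subset of I. Therefore m*(I \ Q) = 4/5.

4/5


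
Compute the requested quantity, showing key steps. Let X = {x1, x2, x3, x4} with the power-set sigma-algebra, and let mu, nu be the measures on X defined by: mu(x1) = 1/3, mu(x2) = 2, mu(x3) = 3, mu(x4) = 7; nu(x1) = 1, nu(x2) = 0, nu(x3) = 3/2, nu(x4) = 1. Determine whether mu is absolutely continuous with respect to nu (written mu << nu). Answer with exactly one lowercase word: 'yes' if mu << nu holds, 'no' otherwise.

mu << nu means: every nu-null measurable set is also mu-null; equivalently, for every atom x, if nu({x}) = 0 then mu({x}) = 0.
Checking each atom:
  x1: nu = 1 > 0 -> no constraint.
  x2: nu = 0, mu = 2 > 0 -> violates mu << nu.
  x3: nu = 3/2 > 0 -> no constraint.
  x4: nu = 1 > 0 -> no constraint.
The atom(s) x2 violate the condition (nu = 0 but mu > 0). Therefore mu is NOT absolutely continuous w.r.t. nu.

no


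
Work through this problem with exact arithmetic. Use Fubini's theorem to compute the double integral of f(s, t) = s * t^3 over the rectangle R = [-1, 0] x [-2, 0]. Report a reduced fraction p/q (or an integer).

f(s, t) is a tensor product of a function of s and a function of t, and both factors are bounded continuous (hence Lebesgue integrable) on the rectangle, so Fubini's theorem applies:
  integral_R f d(m x m) = (integral_a1^b1 s ds) * (integral_a2^b2 t^3 dt).
Inner integral in s: integral_{-1}^{0} s ds = (0^2 - (-1)^2)/2
  = -1/2.
Inner integral in t: integral_{-2}^{0} t^3 dt = (0^4 - (-2)^4)/4
  = -4.
Product: (-1/2) * (-4) = 2.

2


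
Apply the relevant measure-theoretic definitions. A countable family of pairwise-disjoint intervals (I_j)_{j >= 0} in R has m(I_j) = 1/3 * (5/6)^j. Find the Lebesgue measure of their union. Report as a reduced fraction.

By countable additivity of the Lebesgue measure on pairwise disjoint measurable sets,
  m(union_{j >= 0} I_j) = sum_{j >= 0} m(I_j) = sum_{j >= 0} a * r^j,
  with a = 1/3 and r = 5/6.
Since 0 < r = 5/6 < 1, the geometric series converges:
  sum_{j >= 0} a * r^j = a / (1 - r).
  = 1/3 / (1 - 5/6)
  = 1/3 / (1/6)
  = 2.

2


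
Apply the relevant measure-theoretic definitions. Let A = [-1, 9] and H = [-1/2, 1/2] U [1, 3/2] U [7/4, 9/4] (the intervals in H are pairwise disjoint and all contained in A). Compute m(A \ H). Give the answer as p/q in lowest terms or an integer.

The ambient interval has length m(A) = 9 - (-1) = 10.
Since the holes are disjoint and sit inside A, by finite additivity
  m(H) = sum_i (b_i - a_i), and m(A \ H) = m(A) - m(H).
Computing the hole measures:
  m(H_1) = 1/2 - (-1/2) = 1.
  m(H_2) = 3/2 - 1 = 1/2.
  m(H_3) = 9/4 - 7/4 = 1/2.
Summed: m(H) = 1 + 1/2 + 1/2 = 2.
So m(A \ H) = 10 - 2 = 8.

8


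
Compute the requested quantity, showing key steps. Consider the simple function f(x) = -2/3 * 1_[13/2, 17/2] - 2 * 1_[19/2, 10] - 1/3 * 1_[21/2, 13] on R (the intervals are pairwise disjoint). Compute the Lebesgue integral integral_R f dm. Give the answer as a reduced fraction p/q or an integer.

For a simple function f = sum_i c_i * 1_{A_i} with disjoint A_i,
  integral f dm = sum_i c_i * m(A_i).
Lengths of the A_i:
  m(A_1) = 17/2 - 13/2 = 2.
  m(A_2) = 10 - 19/2 = 1/2.
  m(A_3) = 13 - 21/2 = 5/2.
Contributions c_i * m(A_i):
  (-2/3) * (2) = -4/3.
  (-2) * (1/2) = -1.
  (-1/3) * (5/2) = -5/6.
Total: -4/3 - 1 - 5/6 = -19/6.

-19/6


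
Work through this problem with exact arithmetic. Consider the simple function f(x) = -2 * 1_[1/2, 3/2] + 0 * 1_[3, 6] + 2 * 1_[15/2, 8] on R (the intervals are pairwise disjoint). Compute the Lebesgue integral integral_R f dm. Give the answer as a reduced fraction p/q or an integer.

For a simple function f = sum_i c_i * 1_{A_i} with disjoint A_i,
  integral f dm = sum_i c_i * m(A_i).
Lengths of the A_i:
  m(A_1) = 3/2 - 1/2 = 1.
  m(A_2) = 6 - 3 = 3.
  m(A_3) = 8 - 15/2 = 1/2.
Contributions c_i * m(A_i):
  (-2) * (1) = -2.
  (0) * (3) = 0.
  (2) * (1/2) = 1.
Total: -2 + 0 + 1 = -1.

-1


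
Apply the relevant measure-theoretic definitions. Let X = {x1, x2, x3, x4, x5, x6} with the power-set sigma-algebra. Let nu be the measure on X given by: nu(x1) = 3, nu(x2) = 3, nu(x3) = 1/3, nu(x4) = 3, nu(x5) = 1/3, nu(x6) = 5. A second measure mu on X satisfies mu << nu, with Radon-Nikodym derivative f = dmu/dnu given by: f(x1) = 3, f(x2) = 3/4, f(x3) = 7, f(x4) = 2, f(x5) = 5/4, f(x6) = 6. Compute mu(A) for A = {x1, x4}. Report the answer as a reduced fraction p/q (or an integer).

By the defining property of the Radon-Nikodym derivative, for every measurable set A,
  mu(A) = integral_A f dnu.
Since nu is a discrete measure concentrated on the atoms of X, the integral over A reduces to the sum
  mu(A) = sum_{x in A} f(x) * nu({x}).
Computing each term:
  x1: f(x1) * nu(x1) = 3 * 3 = 9.
  x4: f(x4) * nu(x4) = 2 * 3 = 6.
Summing: mu(A) = 9 + 6 = 15.

15


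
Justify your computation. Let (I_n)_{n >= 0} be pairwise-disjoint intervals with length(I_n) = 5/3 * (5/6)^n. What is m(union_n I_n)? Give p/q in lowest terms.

By countable additivity of the Lebesgue measure on pairwise disjoint measurable sets,
  m(union_{n >= 0} I_n) = sum_{n >= 0} m(I_n) = sum_{n >= 0} a * r^n,
  with a = 5/3 and r = 5/6.
Since 0 < r = 5/6 < 1, the geometric series converges:
  sum_{n >= 0} a * r^n = a / (1 - r).
  = 5/3 / (1 - 5/6)
  = 5/3 / (1/6)
  = 10.

10


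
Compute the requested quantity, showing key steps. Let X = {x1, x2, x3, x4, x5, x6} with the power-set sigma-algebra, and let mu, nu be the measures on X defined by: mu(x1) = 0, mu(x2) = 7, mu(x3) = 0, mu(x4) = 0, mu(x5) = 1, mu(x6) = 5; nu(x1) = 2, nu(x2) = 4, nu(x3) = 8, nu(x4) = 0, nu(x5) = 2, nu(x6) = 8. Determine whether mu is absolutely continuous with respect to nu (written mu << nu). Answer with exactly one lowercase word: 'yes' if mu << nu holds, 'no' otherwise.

mu << nu means: every nu-null measurable set is also mu-null; equivalently, for every atom x, if nu({x}) = 0 then mu({x}) = 0.
Checking each atom:
  x1: nu = 2 > 0 -> no constraint.
  x2: nu = 4 > 0 -> no constraint.
  x3: nu = 8 > 0 -> no constraint.
  x4: nu = 0, mu = 0 -> consistent with mu << nu.
  x5: nu = 2 > 0 -> no constraint.
  x6: nu = 8 > 0 -> no constraint.
No atom violates the condition. Therefore mu << nu.

yes


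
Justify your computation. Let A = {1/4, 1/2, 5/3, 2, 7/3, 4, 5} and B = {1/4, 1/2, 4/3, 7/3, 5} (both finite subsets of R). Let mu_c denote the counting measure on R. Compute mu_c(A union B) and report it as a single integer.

Counting measure on a finite set equals cardinality. By inclusion-exclusion, |A union B| = |A| + |B| - |A cap B|.
|A| = 7, |B| = 5, |A cap B| = 4.
So mu_c(A union B) = 7 + 5 - 4 = 8.

8


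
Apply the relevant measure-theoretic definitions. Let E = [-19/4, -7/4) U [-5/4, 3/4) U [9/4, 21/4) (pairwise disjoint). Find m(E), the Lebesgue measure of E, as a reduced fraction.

For pairwise disjoint intervals, m(union_i I_i) = sum_i m(I_i),
and m is invariant under swapping open/closed endpoints (single points have measure 0).
So m(E) = sum_i (b_i - a_i).
  I_1 has length -7/4 - (-19/4) = 3.
  I_2 has length 3/4 - (-5/4) = 2.
  I_3 has length 21/4 - 9/4 = 3.
Summing:
  m(E) = 3 + 2 + 3 = 8.

8


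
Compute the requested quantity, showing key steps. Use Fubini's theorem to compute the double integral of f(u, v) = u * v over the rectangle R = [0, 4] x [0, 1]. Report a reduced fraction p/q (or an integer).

f(u, v) is a tensor product of a function of u and a function of v, and both factors are bounded continuous (hence Lebesgue integrable) on the rectangle, so Fubini's theorem applies:
  integral_R f d(m x m) = (integral_a1^b1 u du) * (integral_a2^b2 v dv).
Inner integral in u: integral_{0}^{4} u du = (4^2 - 0^2)/2
  = 8.
Inner integral in v: integral_{0}^{1} v dv = (1^2 - 0^2)/2
  = 1/2.
Product: (8) * (1/2) = 4.

4


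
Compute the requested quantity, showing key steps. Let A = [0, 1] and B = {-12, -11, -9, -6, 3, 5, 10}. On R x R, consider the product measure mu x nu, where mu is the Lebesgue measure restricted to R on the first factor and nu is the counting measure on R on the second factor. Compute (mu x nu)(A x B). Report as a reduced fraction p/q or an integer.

For a measurable rectangle A x B, the product measure satisfies
  (mu x nu)(A x B) = mu(A) * nu(B).
  mu(A) = 1.
  nu(B) = 7.
  (mu x nu)(A x B) = 1 * 7 = 7.

7


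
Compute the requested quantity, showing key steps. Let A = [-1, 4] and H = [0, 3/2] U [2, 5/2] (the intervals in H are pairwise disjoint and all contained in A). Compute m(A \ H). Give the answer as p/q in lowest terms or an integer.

The ambient interval has length m(A) = 4 - (-1) = 5.
Since the holes are disjoint and sit inside A, by finite additivity
  m(H) = sum_i (b_i - a_i), and m(A \ H) = m(A) - m(H).
Computing the hole measures:
  m(H_1) = 3/2 - 0 = 3/2.
  m(H_2) = 5/2 - 2 = 1/2.
Summed: m(H) = 3/2 + 1/2 = 2.
So m(A \ H) = 5 - 2 = 3.

3


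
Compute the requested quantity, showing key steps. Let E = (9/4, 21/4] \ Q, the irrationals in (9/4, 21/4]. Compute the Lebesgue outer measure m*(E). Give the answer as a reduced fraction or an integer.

The interval I = (9/4, 21/4] has m(I) = 21/4 - 9/4 = 3 (endpoints are measure-zero, so open/closed/half-open agree). Write I = (I cap Q) u (I \ Q). The rationals in I are countable, so m*(I cap Q) = 0 (cover each rational by intervals whose total length is arbitrarily small). By countable subadditivity m*(I) <= m*(I cap Q) + m*(I \ Q), hence m*(I \ Q) >= m(I) = 3. The reverse inequality m*(I \ Q) <= m*(I) = 3 is trivial since (I \ Q) is a subset of I. Therefore m*(I \ Q) = 3.

3


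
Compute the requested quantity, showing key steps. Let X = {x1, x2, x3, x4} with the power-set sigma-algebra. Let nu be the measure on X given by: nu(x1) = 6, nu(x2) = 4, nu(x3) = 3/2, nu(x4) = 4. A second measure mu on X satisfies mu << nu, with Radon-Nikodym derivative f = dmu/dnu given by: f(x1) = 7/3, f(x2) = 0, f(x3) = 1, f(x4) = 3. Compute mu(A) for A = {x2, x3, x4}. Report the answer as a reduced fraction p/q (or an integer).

By the defining property of the Radon-Nikodym derivative, for every measurable set A,
  mu(A) = integral_A f dnu.
Since nu is a discrete measure concentrated on the atoms of X, the integral over A reduces to the sum
  mu(A) = sum_{x in A} f(x) * nu({x}).
Computing each term:
  x2: f(x2) * nu(x2) = 0 * 4 = 0.
  x3: f(x3) * nu(x3) = 1 * 3/2 = 3/2.
  x4: f(x4) * nu(x4) = 3 * 4 = 12.
Summing: mu(A) = 0 + 3/2 + 12 = 27/2.

27/2


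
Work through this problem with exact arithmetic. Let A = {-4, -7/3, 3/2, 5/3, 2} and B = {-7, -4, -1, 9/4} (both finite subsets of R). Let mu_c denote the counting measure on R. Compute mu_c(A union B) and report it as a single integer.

Counting measure on a finite set equals cardinality. By inclusion-exclusion, |A union B| = |A| + |B| - |A cap B|.
|A| = 5, |B| = 4, |A cap B| = 1.
So mu_c(A union B) = 5 + 4 - 1 = 8.

8


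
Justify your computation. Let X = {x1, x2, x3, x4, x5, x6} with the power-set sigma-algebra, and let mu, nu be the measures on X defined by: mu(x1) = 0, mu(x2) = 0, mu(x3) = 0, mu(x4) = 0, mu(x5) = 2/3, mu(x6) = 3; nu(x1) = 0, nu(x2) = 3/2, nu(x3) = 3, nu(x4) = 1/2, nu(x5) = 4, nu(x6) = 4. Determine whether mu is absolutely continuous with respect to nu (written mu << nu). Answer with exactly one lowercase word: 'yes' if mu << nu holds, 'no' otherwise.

mu << nu means: every nu-null measurable set is also mu-null; equivalently, for every atom x, if nu({x}) = 0 then mu({x}) = 0.
Checking each atom:
  x1: nu = 0, mu = 0 -> consistent with mu << nu.
  x2: nu = 3/2 > 0 -> no constraint.
  x3: nu = 3 > 0 -> no constraint.
  x4: nu = 1/2 > 0 -> no constraint.
  x5: nu = 4 > 0 -> no constraint.
  x6: nu = 4 > 0 -> no constraint.
No atom violates the condition. Therefore mu << nu.

yes


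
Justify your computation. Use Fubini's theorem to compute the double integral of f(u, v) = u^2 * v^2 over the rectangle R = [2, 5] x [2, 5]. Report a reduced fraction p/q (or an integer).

f(u, v) is a tensor product of a function of u and a function of v, and both factors are bounded continuous (hence Lebesgue integrable) on the rectangle, so Fubini's theorem applies:
  integral_R f d(m x m) = (integral_a1^b1 u^2 du) * (integral_a2^b2 v^2 dv).
Inner integral in u: integral_{2}^{5} u^2 du = (5^3 - 2^3)/3
  = 39.
Inner integral in v: integral_{2}^{5} v^2 dv = (5^3 - 2^3)/3
  = 39.
Product: (39) * (39) = 1521.

1521


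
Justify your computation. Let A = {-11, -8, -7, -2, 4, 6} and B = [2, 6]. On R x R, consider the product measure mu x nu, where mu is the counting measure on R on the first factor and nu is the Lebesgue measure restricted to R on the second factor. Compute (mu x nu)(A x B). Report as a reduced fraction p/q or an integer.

For a measurable rectangle A x B, the product measure satisfies
  (mu x nu)(A x B) = mu(A) * nu(B).
  mu(A) = 6.
  nu(B) = 4.
  (mu x nu)(A x B) = 6 * 4 = 24.

24


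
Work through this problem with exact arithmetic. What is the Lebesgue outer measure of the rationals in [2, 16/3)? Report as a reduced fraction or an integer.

E = Q cap [2, 16/3) is a subset of Q, which is countable. Enumerate Q = {q_1, q_2, ...}; for any eps > 0, cover q_k by the open interval (q_k - eps/2^(k+1), q_k + eps/2^(k+1)), of length eps/2^k. The total cover length is sum_{k>=1} eps/2^k = eps. Hence m*(E) <= m*(Q) <= eps for every eps > 0, and since outer measure is non-negative, m*(E) = 0.

0


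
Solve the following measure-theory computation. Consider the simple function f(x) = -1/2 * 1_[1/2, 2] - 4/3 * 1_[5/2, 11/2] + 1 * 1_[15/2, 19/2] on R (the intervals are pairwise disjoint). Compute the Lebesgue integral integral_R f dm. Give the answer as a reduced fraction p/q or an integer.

For a simple function f = sum_i c_i * 1_{A_i} with disjoint A_i,
  integral f dm = sum_i c_i * m(A_i).
Lengths of the A_i:
  m(A_1) = 2 - 1/2 = 3/2.
  m(A_2) = 11/2 - 5/2 = 3.
  m(A_3) = 19/2 - 15/2 = 2.
Contributions c_i * m(A_i):
  (-1/2) * (3/2) = -3/4.
  (-4/3) * (3) = -4.
  (1) * (2) = 2.
Total: -3/4 - 4 + 2 = -11/4.

-11/4


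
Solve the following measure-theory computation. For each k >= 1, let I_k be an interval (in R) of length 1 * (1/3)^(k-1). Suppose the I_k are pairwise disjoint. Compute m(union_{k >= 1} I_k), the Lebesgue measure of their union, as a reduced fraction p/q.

By countable additivity of the Lebesgue measure on pairwise disjoint measurable sets,
  m(union_{k >= 1} I_k) = sum_{k >= 1} m(I_k) = sum_{k >= 1} a * r^(k-1),
  with a = 1 and r = 1/3.
Since 0 < r = 1/3 < 1, the geometric series converges:
  sum_{k >= 1} a * r^(k-1) = a / (1 - r).
  = 1 / (1 - 1/3)
  = 1 / (2/3)
  = 3/2.

3/2


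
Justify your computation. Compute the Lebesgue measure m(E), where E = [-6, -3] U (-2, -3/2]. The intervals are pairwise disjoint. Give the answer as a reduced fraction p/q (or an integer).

For pairwise disjoint intervals, m(union_i I_i) = sum_i m(I_i),
and m is invariant under swapping open/closed endpoints (single points have measure 0).
So m(E) = sum_i (b_i - a_i).
  I_1 has length -3 - (-6) = 3.
  I_2 has length -3/2 - (-2) = 1/2.
Summing:
  m(E) = 3 + 1/2 = 7/2.

7/2


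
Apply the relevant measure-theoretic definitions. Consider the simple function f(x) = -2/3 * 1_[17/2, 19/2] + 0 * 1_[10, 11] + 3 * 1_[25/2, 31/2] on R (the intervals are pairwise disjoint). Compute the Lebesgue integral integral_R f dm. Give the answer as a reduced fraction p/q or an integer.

For a simple function f = sum_i c_i * 1_{A_i} with disjoint A_i,
  integral f dm = sum_i c_i * m(A_i).
Lengths of the A_i:
  m(A_1) = 19/2 - 17/2 = 1.
  m(A_2) = 11 - 10 = 1.
  m(A_3) = 31/2 - 25/2 = 3.
Contributions c_i * m(A_i):
  (-2/3) * (1) = -2/3.
  (0) * (1) = 0.
  (3) * (3) = 9.
Total: -2/3 + 0 + 9 = 25/3.

25/3


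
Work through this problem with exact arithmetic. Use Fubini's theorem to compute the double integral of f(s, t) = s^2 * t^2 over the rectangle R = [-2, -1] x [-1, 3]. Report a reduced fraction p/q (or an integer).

f(s, t) is a tensor product of a function of s and a function of t, and both factors are bounded continuous (hence Lebesgue integrable) on the rectangle, so Fubini's theorem applies:
  integral_R f d(m x m) = (integral_a1^b1 s^2 ds) * (integral_a2^b2 t^2 dt).
Inner integral in s: integral_{-2}^{-1} s^2 ds = ((-1)^3 - (-2)^3)/3
  = 7/3.
Inner integral in t: integral_{-1}^{3} t^2 dt = (3^3 - (-1)^3)/3
  = 28/3.
Product: (7/3) * (28/3) = 196/9.

196/9


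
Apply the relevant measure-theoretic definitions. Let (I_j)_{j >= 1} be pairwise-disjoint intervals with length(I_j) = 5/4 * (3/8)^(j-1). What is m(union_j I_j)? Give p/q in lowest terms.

By countable additivity of the Lebesgue measure on pairwise disjoint measurable sets,
  m(union_{j >= 1} I_j) = sum_{j >= 1} m(I_j) = sum_{j >= 1} a * r^(j-1),
  with a = 5/4 and r = 3/8.
Since 0 < r = 3/8 < 1, the geometric series converges:
  sum_{j >= 1} a * r^(j-1) = a / (1 - r).
  = 5/4 / (1 - 3/8)
  = 5/4 / (5/8)
  = 2.

2


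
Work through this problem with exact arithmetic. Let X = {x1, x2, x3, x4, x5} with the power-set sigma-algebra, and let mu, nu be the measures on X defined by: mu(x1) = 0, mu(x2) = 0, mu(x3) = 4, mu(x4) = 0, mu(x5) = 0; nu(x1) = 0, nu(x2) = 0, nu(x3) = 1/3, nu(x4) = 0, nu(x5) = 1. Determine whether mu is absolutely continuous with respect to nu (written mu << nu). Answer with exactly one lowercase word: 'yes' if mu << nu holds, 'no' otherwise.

mu << nu means: every nu-null measurable set is also mu-null; equivalently, for every atom x, if nu({x}) = 0 then mu({x}) = 0.
Checking each atom:
  x1: nu = 0, mu = 0 -> consistent with mu << nu.
  x2: nu = 0, mu = 0 -> consistent with mu << nu.
  x3: nu = 1/3 > 0 -> no constraint.
  x4: nu = 0, mu = 0 -> consistent with mu << nu.
  x5: nu = 1 > 0 -> no constraint.
No atom violates the condition. Therefore mu << nu.

yes


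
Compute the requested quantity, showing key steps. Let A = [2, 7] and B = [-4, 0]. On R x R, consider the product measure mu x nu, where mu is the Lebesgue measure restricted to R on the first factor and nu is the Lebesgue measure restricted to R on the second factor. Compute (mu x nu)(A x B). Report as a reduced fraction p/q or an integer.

For a measurable rectangle A x B, the product measure satisfies
  (mu x nu)(A x B) = mu(A) * nu(B).
  mu(A) = 5.
  nu(B) = 4.
  (mu x nu)(A x B) = 5 * 4 = 20.

20


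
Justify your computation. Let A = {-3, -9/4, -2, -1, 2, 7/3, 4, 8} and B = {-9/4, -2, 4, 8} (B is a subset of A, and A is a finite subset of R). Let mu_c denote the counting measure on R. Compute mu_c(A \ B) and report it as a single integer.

Counting measure assigns mu_c(E) = |E| (number of elements) when E is finite. For B subset A, A \ B is the set of elements of A not in B, so |A \ B| = |A| - |B|.
|A| = 8, |B| = 4, so mu_c(A \ B) = 8 - 4 = 4.

4


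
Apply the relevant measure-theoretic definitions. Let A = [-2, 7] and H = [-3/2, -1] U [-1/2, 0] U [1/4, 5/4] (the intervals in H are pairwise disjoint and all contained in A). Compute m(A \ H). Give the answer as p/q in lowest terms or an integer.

The ambient interval has length m(A) = 7 - (-2) = 9.
Since the holes are disjoint and sit inside A, by finite additivity
  m(H) = sum_i (b_i - a_i), and m(A \ H) = m(A) - m(H).
Computing the hole measures:
  m(H_1) = -1 - (-3/2) = 1/2.
  m(H_2) = 0 - (-1/2) = 1/2.
  m(H_3) = 5/4 - 1/4 = 1.
Summed: m(H) = 1/2 + 1/2 + 1 = 2.
So m(A \ H) = 9 - 2 = 7.

7


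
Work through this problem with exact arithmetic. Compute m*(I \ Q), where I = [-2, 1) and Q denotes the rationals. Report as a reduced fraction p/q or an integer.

The interval I = [-2, 1) has m(I) = 1 - (-2) = 3 (endpoints are measure-zero, so open/closed/half-open agree). Write I = (I cap Q) u (I \ Q). The rationals in I are countable, so m*(I cap Q) = 0 (cover each rational by intervals whose total length is arbitrarily small). By countable subadditivity m*(I) <= m*(I cap Q) + m*(I \ Q), hence m*(I \ Q) >= m(I) = 3. The reverse inequality m*(I \ Q) <= m*(I) = 3 is trivial since (I \ Q) is a subset of I. Therefore m*(I \ Q) = 3.

3


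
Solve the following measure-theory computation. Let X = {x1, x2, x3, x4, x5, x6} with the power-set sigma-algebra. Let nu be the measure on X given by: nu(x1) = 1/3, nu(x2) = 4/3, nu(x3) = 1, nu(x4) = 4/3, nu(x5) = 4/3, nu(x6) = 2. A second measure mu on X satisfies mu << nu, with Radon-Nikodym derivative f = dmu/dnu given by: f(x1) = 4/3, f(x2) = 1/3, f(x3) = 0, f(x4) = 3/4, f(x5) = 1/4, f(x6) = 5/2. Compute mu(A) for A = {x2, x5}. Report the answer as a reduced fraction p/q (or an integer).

By the defining property of the Radon-Nikodym derivative, for every measurable set A,
  mu(A) = integral_A f dnu.
Since nu is a discrete measure concentrated on the atoms of X, the integral over A reduces to the sum
  mu(A) = sum_{x in A} f(x) * nu({x}).
Computing each term:
  x2: f(x2) * nu(x2) = 1/3 * 4/3 = 4/9.
  x5: f(x5) * nu(x5) = 1/4 * 4/3 = 1/3.
Summing: mu(A) = 4/9 + 1/3 = 7/9.

7/9


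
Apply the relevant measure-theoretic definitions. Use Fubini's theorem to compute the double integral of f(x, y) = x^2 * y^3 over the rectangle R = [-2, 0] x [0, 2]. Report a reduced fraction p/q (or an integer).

f(x, y) is a tensor product of a function of x and a function of y, and both factors are bounded continuous (hence Lebesgue integrable) on the rectangle, so Fubini's theorem applies:
  integral_R f d(m x m) = (integral_a1^b1 x^2 dx) * (integral_a2^b2 y^3 dy).
Inner integral in x: integral_{-2}^{0} x^2 dx = (0^3 - (-2)^3)/3
  = 8/3.
Inner integral in y: integral_{0}^{2} y^3 dy = (2^4 - 0^4)/4
  = 4.
Product: (8/3) * (4) = 32/3.

32/3


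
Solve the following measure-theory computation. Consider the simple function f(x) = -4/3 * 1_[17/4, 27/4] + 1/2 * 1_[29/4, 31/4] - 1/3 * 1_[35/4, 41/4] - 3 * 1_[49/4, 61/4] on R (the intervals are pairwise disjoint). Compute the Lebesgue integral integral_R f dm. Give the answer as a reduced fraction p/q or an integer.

For a simple function f = sum_i c_i * 1_{A_i} with disjoint A_i,
  integral f dm = sum_i c_i * m(A_i).
Lengths of the A_i:
  m(A_1) = 27/4 - 17/4 = 5/2.
  m(A_2) = 31/4 - 29/4 = 1/2.
  m(A_3) = 41/4 - 35/4 = 3/2.
  m(A_4) = 61/4 - 49/4 = 3.
Contributions c_i * m(A_i):
  (-4/3) * (5/2) = -10/3.
  (1/2) * (1/2) = 1/4.
  (-1/3) * (3/2) = -1/2.
  (-3) * (3) = -9.
Total: -10/3 + 1/4 - 1/2 - 9 = -151/12.

-151/12


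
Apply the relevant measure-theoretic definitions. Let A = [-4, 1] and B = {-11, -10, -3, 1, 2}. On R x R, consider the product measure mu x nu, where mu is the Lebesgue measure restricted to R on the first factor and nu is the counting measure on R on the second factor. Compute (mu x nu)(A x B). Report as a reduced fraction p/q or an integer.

For a measurable rectangle A x B, the product measure satisfies
  (mu x nu)(A x B) = mu(A) * nu(B).
  mu(A) = 5.
  nu(B) = 5.
  (mu x nu)(A x B) = 5 * 5 = 25.

25


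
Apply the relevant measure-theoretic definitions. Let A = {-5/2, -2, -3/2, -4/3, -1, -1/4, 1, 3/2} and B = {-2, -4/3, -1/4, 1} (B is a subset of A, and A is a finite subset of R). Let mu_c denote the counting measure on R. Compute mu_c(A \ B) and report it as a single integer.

Counting measure assigns mu_c(E) = |E| (number of elements) when E is finite. For B subset A, A \ B is the set of elements of A not in B, so |A \ B| = |A| - |B|.
|A| = 8, |B| = 4, so mu_c(A \ B) = 8 - 4 = 4.

4


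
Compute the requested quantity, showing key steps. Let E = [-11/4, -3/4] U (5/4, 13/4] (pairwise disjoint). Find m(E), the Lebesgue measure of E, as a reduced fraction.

For pairwise disjoint intervals, m(union_i I_i) = sum_i m(I_i),
and m is invariant under swapping open/closed endpoints (single points have measure 0).
So m(E) = sum_i (b_i - a_i).
  I_1 has length -3/4 - (-11/4) = 2.
  I_2 has length 13/4 - 5/4 = 2.
Summing:
  m(E) = 2 + 2 = 4.

4


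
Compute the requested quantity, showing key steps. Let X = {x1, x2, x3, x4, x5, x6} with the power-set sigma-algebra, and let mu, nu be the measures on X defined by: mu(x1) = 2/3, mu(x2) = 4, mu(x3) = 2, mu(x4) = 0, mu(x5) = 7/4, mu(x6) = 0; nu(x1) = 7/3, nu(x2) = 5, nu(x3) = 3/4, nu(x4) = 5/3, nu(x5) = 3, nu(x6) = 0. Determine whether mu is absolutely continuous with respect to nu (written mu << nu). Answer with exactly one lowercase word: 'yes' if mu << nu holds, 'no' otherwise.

mu << nu means: every nu-null measurable set is also mu-null; equivalently, for every atom x, if nu({x}) = 0 then mu({x}) = 0.
Checking each atom:
  x1: nu = 7/3 > 0 -> no constraint.
  x2: nu = 5 > 0 -> no constraint.
  x3: nu = 3/4 > 0 -> no constraint.
  x4: nu = 5/3 > 0 -> no constraint.
  x5: nu = 3 > 0 -> no constraint.
  x6: nu = 0, mu = 0 -> consistent with mu << nu.
No atom violates the condition. Therefore mu << nu.

yes


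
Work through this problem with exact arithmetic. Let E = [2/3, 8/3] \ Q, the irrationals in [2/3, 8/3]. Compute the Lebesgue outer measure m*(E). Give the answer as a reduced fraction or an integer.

The interval I = [2/3, 8/3] has m(I) = 8/3 - 2/3 = 2 (endpoints are measure-zero, so open/closed/half-open agree). Write I = (I cap Q) u (I \ Q). The rationals in I are countable, so m*(I cap Q) = 0 (cover each rational by intervals whose total length is arbitrarily small). By countable subadditivity m*(I) <= m*(I cap Q) + m*(I \ Q), hence m*(I \ Q) >= m(I) = 2. The reverse inequality m*(I \ Q) <= m*(I) = 2 is trivial since (I \ Q) is a subset of I. Therefore m*(I \ Q) = 2.

2


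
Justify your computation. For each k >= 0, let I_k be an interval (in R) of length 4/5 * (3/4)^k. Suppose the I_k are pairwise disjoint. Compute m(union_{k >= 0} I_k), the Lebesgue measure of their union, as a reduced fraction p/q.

By countable additivity of the Lebesgue measure on pairwise disjoint measurable sets,
  m(union_{k >= 0} I_k) = sum_{k >= 0} m(I_k) = sum_{k >= 0} a * r^k,
  with a = 4/5 and r = 3/4.
Since 0 < r = 3/4 < 1, the geometric series converges:
  sum_{k >= 0} a * r^k = a / (1 - r).
  = 4/5 / (1 - 3/4)
  = 4/5 / (1/4)
  = 16/5.

16/5


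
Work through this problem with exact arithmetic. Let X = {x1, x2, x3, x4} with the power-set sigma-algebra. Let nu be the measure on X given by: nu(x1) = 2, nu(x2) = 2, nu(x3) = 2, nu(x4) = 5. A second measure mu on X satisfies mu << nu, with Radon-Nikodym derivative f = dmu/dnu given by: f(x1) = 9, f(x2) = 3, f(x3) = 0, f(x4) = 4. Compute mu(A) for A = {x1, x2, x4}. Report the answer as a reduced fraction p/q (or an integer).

By the defining property of the Radon-Nikodym derivative, for every measurable set A,
  mu(A) = integral_A f dnu.
Since nu is a discrete measure concentrated on the atoms of X, the integral over A reduces to the sum
  mu(A) = sum_{x in A} f(x) * nu({x}).
Computing each term:
  x1: f(x1) * nu(x1) = 9 * 2 = 18.
  x2: f(x2) * nu(x2) = 3 * 2 = 6.
  x4: f(x4) * nu(x4) = 4 * 5 = 20.
Summing: mu(A) = 18 + 6 + 20 = 44.

44


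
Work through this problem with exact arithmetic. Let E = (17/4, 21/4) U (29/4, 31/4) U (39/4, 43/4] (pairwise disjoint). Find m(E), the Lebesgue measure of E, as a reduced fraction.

For pairwise disjoint intervals, m(union_i I_i) = sum_i m(I_i),
and m is invariant under swapping open/closed endpoints (single points have measure 0).
So m(E) = sum_i (b_i - a_i).
  I_1 has length 21/4 - 17/4 = 1.
  I_2 has length 31/4 - 29/4 = 1/2.
  I_3 has length 43/4 - 39/4 = 1.
Summing:
  m(E) = 1 + 1/2 + 1 = 5/2.

5/2


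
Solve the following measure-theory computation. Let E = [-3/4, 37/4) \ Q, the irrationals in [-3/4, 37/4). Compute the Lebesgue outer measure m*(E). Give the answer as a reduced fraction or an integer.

The interval I = [-3/4, 37/4) has m(I) = 37/4 - (-3/4) = 10 (endpoints are measure-zero, so open/closed/half-open agree). Write I = (I cap Q) u (I \ Q). The rationals in I are countable, so m*(I cap Q) = 0 (cover each rational by intervals whose total length is arbitrarily small). By countable subadditivity m*(I) <= m*(I cap Q) + m*(I \ Q), hence m*(I \ Q) >= m(I) = 10. The reverse inequality m*(I \ Q) <= m*(I) = 10 is trivial since (I \ Q) is a subset of I. Therefore m*(I \ Q) = 10.

10


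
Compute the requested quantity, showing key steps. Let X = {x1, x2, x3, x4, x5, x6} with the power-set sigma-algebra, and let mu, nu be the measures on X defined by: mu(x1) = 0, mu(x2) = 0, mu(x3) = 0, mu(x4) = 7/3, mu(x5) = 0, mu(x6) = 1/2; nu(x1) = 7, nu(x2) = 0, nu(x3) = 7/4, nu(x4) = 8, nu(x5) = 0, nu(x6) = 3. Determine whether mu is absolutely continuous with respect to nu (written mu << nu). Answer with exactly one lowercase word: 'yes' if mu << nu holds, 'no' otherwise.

mu << nu means: every nu-null measurable set is also mu-null; equivalently, for every atom x, if nu({x}) = 0 then mu({x}) = 0.
Checking each atom:
  x1: nu = 7 > 0 -> no constraint.
  x2: nu = 0, mu = 0 -> consistent with mu << nu.
  x3: nu = 7/4 > 0 -> no constraint.
  x4: nu = 8 > 0 -> no constraint.
  x5: nu = 0, mu = 0 -> consistent with mu << nu.
  x6: nu = 3 > 0 -> no constraint.
No atom violates the condition. Therefore mu << nu.

yes


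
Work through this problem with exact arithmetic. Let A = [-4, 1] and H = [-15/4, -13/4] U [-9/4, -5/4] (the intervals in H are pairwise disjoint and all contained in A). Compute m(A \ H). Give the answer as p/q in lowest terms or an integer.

The ambient interval has length m(A) = 1 - (-4) = 5.
Since the holes are disjoint and sit inside A, by finite additivity
  m(H) = sum_i (b_i - a_i), and m(A \ H) = m(A) - m(H).
Computing the hole measures:
  m(H_1) = -13/4 - (-15/4) = 1/2.
  m(H_2) = -5/4 - (-9/4) = 1.
Summed: m(H) = 1/2 + 1 = 3/2.
So m(A \ H) = 5 - 3/2 = 7/2.

7/2


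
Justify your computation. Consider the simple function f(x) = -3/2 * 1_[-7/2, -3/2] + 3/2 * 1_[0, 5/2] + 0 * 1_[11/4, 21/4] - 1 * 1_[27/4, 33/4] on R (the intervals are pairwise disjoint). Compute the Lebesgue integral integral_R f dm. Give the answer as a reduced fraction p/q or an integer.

For a simple function f = sum_i c_i * 1_{A_i} with disjoint A_i,
  integral f dm = sum_i c_i * m(A_i).
Lengths of the A_i:
  m(A_1) = -3/2 - (-7/2) = 2.
  m(A_2) = 5/2 - 0 = 5/2.
  m(A_3) = 21/4 - 11/4 = 5/2.
  m(A_4) = 33/4 - 27/4 = 3/2.
Contributions c_i * m(A_i):
  (-3/2) * (2) = -3.
  (3/2) * (5/2) = 15/4.
  (0) * (5/2) = 0.
  (-1) * (3/2) = -3/2.
Total: -3 + 15/4 + 0 - 3/2 = -3/4.

-3/4


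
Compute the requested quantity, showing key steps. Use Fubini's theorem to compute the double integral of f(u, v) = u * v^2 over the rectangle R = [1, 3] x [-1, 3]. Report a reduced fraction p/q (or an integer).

f(u, v) is a tensor product of a function of u and a function of v, and both factors are bounded continuous (hence Lebesgue integrable) on the rectangle, so Fubini's theorem applies:
  integral_R f d(m x m) = (integral_a1^b1 u du) * (integral_a2^b2 v^2 dv).
Inner integral in u: integral_{1}^{3} u du = (3^2 - 1^2)/2
  = 4.
Inner integral in v: integral_{-1}^{3} v^2 dv = (3^3 - (-1)^3)/3
  = 28/3.
Product: (4) * (28/3) = 112/3.

112/3


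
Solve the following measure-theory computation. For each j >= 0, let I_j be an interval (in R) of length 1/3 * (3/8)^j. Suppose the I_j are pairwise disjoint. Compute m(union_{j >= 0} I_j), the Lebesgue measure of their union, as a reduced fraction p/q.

By countable additivity of the Lebesgue measure on pairwise disjoint measurable sets,
  m(union_{j >= 0} I_j) = sum_{j >= 0} m(I_j) = sum_{j >= 0} a * r^j,
  with a = 1/3 and r = 3/8.
Since 0 < r = 3/8 < 1, the geometric series converges:
  sum_{j >= 0} a * r^j = a / (1 - r).
  = 1/3 / (1 - 3/8)
  = 1/3 / (5/8)
  = 8/15.

8/15


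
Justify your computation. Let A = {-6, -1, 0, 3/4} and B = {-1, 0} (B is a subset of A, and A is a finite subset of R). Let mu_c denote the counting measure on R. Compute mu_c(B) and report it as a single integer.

Counting measure assigns mu_c(E) = |E| (number of elements) when E is finite.
B has 2 element(s), so mu_c(B) = 2.

2


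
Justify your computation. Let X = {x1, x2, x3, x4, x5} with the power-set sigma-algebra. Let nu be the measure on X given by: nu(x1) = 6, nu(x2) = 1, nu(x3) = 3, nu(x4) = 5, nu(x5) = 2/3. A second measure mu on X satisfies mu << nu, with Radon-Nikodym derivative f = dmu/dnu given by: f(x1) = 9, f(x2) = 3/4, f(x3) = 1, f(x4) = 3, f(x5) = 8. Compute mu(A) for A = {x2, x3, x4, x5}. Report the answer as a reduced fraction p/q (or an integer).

By the defining property of the Radon-Nikodym derivative, for every measurable set A,
  mu(A) = integral_A f dnu.
Since nu is a discrete measure concentrated on the atoms of X, the integral over A reduces to the sum
  mu(A) = sum_{x in A} f(x) * nu({x}).
Computing each term:
  x2: f(x2) * nu(x2) = 3/4 * 1 = 3/4.
  x3: f(x3) * nu(x3) = 1 * 3 = 3.
  x4: f(x4) * nu(x4) = 3 * 5 = 15.
  x5: f(x5) * nu(x5) = 8 * 2/3 = 16/3.
Summing: mu(A) = 3/4 + 3 + 15 + 16/3 = 289/12.

289/12


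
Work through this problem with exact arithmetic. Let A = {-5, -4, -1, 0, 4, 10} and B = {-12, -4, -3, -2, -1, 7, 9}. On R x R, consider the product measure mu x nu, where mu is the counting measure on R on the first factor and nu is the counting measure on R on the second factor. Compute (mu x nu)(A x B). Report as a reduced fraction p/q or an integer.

For a measurable rectangle A x B, the product measure satisfies
  (mu x nu)(A x B) = mu(A) * nu(B).
  mu(A) = 6.
  nu(B) = 7.
  (mu x nu)(A x B) = 6 * 7 = 42.

42


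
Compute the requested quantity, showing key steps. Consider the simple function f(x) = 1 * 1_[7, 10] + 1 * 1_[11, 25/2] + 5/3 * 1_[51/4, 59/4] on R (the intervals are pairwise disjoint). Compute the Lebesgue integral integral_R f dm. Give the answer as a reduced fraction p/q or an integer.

For a simple function f = sum_i c_i * 1_{A_i} with disjoint A_i,
  integral f dm = sum_i c_i * m(A_i).
Lengths of the A_i:
  m(A_1) = 10 - 7 = 3.
  m(A_2) = 25/2 - 11 = 3/2.
  m(A_3) = 59/4 - 51/4 = 2.
Contributions c_i * m(A_i):
  (1) * (3) = 3.
  (1) * (3/2) = 3/2.
  (5/3) * (2) = 10/3.
Total: 3 + 3/2 + 10/3 = 47/6.

47/6


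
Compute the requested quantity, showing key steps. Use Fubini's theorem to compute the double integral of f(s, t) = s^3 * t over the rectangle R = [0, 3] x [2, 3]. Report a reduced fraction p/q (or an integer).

f(s, t) is a tensor product of a function of s and a function of t, and both factors are bounded continuous (hence Lebesgue integrable) on the rectangle, so Fubini's theorem applies:
  integral_R f d(m x m) = (integral_a1^b1 s^3 ds) * (integral_a2^b2 t dt).
Inner integral in s: integral_{0}^{3} s^3 ds = (3^4 - 0^4)/4
  = 81/4.
Inner integral in t: integral_{2}^{3} t dt = (3^2 - 2^2)/2
  = 5/2.
Product: (81/4) * (5/2) = 405/8.

405/8
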